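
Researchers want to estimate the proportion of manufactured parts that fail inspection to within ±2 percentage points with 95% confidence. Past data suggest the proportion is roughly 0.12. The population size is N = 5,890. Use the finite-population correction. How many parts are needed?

866

For a proportion with margin E = 0.02 at 95% confidence, z = 1.960.
n = p̂(1−p̂)(z/E)² = 0.12 × 0.88 × (1.960/0.02)² = 1014.18 — call this n₀.
Finite-population correction with N = 5,890: n = n₀ / (1 + (n₀−1)/N) = 1014.18 / 1.172 = 865.34
Round up: n = 866.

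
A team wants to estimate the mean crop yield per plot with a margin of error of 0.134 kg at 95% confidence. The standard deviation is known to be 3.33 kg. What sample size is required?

For a mean, the margin of error is E = z·σ/√n, so n = (zσ/E)².
At 95% confidence, z = 1.960.
n = (1.960 × 3.33 / 0.134)² = 2372.42
Round up: n = 2373.

2373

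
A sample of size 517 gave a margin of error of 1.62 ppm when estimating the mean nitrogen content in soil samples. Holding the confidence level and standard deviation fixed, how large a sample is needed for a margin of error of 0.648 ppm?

n = 3232

Margin of error scales as 1/√n, so n₂ = n₁·(E₁/E₂)².
n₂ = 517 × (1.62/0.648)² = 517 × 6.25 = 3231.25
Round up: n₂ = 3232.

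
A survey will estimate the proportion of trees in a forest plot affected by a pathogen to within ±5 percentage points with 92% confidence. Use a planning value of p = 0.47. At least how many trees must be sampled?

306

For a proportion with margin E = 0.05 at 92% confidence, z = 1.751.
n = p̂(1−p̂)(z/E)² = 0.47 × 0.53 × (1.751/0.05)² = 305.50
Round up: n = 306.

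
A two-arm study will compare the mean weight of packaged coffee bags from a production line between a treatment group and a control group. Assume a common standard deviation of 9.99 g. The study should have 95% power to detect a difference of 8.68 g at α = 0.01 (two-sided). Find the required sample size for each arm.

48 per group

For two equal groups, n per group = 2·((z_{α/2} + z_β)·σ/δ)².
z_{α/2} = 2.576; z_β = 1.645 (power 95%).
n = 2 × (4.221 × 9.99 / 8.68)² = 2 × 23.60 = 47.20
Round up: n = 48 per group.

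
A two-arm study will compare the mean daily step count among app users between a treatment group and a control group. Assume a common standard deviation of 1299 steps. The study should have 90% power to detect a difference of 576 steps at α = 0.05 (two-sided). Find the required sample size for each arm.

107 per group

For two equal groups, n per group = 2·((z_{α/2} + z_β)·σ/δ)².
z_{α/2} = 1.960; z_β = 1.282 (power 90%).
n = 2 × (3.242 × 1299 / 576)² = 2 × 53.46 = 106.92
Round up: n = 107 per group.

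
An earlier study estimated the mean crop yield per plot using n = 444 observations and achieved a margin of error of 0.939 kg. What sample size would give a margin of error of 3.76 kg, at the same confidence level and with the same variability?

Margin of error scales as 1/√n, so n₂ = n₁·(E₁/E₂)².
n₂ = 444 × (0.939/3.76)² = 444 × 0.06237 = 27.69
Round up: n₂ = 28.

28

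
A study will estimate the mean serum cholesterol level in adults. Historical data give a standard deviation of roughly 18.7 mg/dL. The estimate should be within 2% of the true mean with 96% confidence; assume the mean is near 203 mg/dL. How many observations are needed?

For a mean, the margin of error is E = z·σ/√n, so n = (zσ/E)².
At 96% confidence, z = 2.054.
E = 2% of 203 = 4.06 mg/dL.
n = (2.054 × 18.7 / 4.06)² = 89.50
Round up: n = 90.

n = 90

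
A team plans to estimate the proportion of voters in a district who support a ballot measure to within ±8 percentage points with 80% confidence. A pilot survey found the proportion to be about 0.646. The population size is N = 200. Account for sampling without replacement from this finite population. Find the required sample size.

For a proportion with margin E = 0.08 at 80% confidence, z = 1.282.
n = p̂(1−p̂)(z/E)² = 0.646 × 0.354 × (1.282/0.08)² = 58.73 — call this n₀.
Finite-population correction with N = 200: n = n₀ / (1 + (n₀−1)/N) = 58.73 / 1.289 = 45.56
Round up: n = 46.

46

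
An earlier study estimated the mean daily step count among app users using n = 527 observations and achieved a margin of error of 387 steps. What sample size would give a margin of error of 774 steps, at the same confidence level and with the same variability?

132

Margin of error scales as 1/√n, so n₂ = n₁·(E₁/E₂)².
n₂ = 527 × (387/774)² = 527 × 0.25 = 131.75
Round up: n₂ = 132.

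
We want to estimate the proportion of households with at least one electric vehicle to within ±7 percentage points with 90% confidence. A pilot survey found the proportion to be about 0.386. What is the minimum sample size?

For a proportion with margin E = 0.07 at 90% confidence, z = 1.645.
n = p̂(1−p̂)(z/E)² = 0.386 × 0.614 × (1.645/0.07)² = 130.89
Round up: n = 131.

131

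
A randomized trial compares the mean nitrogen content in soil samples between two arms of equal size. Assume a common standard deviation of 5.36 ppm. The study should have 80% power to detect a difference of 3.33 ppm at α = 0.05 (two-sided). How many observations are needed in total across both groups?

82 total

For two equal groups, n per group = 2·((z_{α/2} + z_β)·σ/δ)².
z_{α/2} = 1.960; z_β = 0.842 (power 80%).
n = 2 × (2.802 × 5.36 / 3.33)² = 2 × 20.34 = 40.68
Round up: n = 41 per group.
Total across both groups: 2 × 41 = 82.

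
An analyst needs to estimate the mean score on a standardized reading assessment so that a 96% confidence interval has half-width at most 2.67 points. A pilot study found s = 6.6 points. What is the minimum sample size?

For a mean, the margin of error is E = z·σ/√n, so n = (zσ/E)².
At 96% confidence, z = 2.054.
n = (2.054 × 6.6 / 2.67)² = 25.78
Round up: n = 26.

26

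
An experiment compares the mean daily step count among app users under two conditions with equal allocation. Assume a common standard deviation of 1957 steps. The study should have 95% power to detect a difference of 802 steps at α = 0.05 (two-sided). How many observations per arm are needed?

155 per group

For two equal groups, n per group = 2·((z_{α/2} + z_β)·σ/δ)².
z_{α/2} = 1.960; z_β = 1.645 (power 95%).
n = 2 × (3.605 × 1957 / 802)² = 2 × 77.38 = 154.76
Round up: n = 155 per group.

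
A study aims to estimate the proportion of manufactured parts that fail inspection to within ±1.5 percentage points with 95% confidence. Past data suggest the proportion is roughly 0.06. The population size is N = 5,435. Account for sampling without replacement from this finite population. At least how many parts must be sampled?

819

For a proportion with margin E = 0.015 at 95% confidence, z = 1.960.
n = p̂(1−p̂)(z/E)² = 0.06 × 0.94 × (1.960/0.015)² = 962.96 — call this n₀.
Finite-population correction with N = 5,435: n = n₀ / (1 + (n₀−1)/N) = 962.96 / 1.177 = 818.15
Round up: n = 819.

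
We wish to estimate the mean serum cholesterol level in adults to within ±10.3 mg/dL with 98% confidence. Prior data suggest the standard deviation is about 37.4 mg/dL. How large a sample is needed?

For a mean, the margin of error is E = z·σ/√n, so n = (zσ/E)².
At 98% confidence, z = 2.326.
n = (2.326 × 37.4 / 10.3)² = 71.33
Round up: n = 72.

72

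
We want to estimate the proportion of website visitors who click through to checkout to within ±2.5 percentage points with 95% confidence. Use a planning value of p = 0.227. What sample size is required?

1079

For a proportion with margin E = 0.025 at 95% confidence, z = 1.960.
n = p̂(1−p̂)(z/E)² = 0.227 × 0.773 × (1.960/0.025)² = 1078.54
Round up: n = 1079.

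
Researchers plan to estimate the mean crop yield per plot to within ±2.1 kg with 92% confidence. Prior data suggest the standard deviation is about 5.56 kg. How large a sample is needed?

22

For a mean, the margin of error is E = z·σ/√n, so n = (zσ/E)².
At 92% confidence, z = 1.751.
n = (1.751 × 5.56 / 2.1)² = 21.49
Round up: n = 22.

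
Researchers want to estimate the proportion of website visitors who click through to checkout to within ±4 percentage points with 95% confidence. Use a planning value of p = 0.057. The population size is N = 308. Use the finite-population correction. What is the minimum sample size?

92

For a proportion with margin E = 0.04 at 95% confidence, z = 1.960.
n = p̂(1−p̂)(z/E)² = 0.057 × 0.943 × (1.960/0.04)² = 129.06 — call this n₀.
Finite-population correction with N = 308: n = n₀ / (1 + (n₀−1)/N) = 129.06 / 1.416 = 91.14
Round up: n = 92.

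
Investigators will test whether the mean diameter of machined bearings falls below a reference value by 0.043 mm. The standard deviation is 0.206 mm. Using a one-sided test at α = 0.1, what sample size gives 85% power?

124

For a one-sample z-test, n = ((z_α + z_β)·σ/δ)².
z_α = 1.282 (one-sided α = 0.1); z_β = 1.036 (power 85% → β = 0.15).
n = (2.318 × 0.206 / 0.043)² = 123.32
Round up: n = 124.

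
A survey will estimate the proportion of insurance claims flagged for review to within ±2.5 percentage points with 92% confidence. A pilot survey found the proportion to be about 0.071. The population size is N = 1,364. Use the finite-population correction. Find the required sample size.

262

For a proportion with margin E = 0.025 at 92% confidence, z = 1.751.
n = p̂(1−p̂)(z/E)² = 0.071 × 0.929 × (1.751/0.025)² = 323.57 — call this n₀.
Finite-population correction with N = 1,364: n = n₀ / (1 + (n₀−1)/N) = 323.57 / 1.236 = 261.79
Round up: n = 262.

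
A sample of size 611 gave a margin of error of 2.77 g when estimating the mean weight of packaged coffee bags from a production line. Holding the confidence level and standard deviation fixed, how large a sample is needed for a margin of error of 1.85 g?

n = 1370

Margin of error scales as 1/√n, so n₂ = n₁·(E₁/E₂)².
n₂ = 611 × (2.77/1.85)² = 611 × 2.242 = 1369.86
Round up: n₂ = 1370.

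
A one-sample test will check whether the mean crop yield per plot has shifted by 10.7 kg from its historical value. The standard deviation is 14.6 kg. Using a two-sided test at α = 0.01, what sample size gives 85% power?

n = 25

For a one-sample z-test, n = ((z_{α/2} + z_β)·σ/δ)².
z_{α/2} = 2.576 (two-sided α = 0.01); z_β = 1.036 (power 85% → β = 0.15).
n = (3.612 × 14.6 / 10.7)² = 24.29
Round up: n = 25.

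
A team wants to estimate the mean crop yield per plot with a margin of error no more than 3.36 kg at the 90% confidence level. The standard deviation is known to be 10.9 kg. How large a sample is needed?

For a mean, the margin of error is E = z·σ/√n, so n = (zσ/E)².
At 90% confidence, z = 1.645.
n = (1.645 × 10.9 / 3.36)² = 28.48
Round up: n = 29.

n = 29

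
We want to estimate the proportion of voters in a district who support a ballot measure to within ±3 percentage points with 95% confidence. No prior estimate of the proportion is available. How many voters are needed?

n = 1068

For a proportion with margin E = 0.03 at 95% confidence, z = 1.960.
With no prior estimate, use p = 0.5, which maximizes p(1−p) at 0.25.
n = 0.25 × (z/E)² = 0.25 × (1.960/0.03)² = 1067.11
Round up: n = 1068.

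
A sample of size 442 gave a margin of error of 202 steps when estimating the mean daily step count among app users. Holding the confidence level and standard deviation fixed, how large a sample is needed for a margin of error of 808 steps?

28

Margin of error scales as 1/√n, so n₂ = n₁·(E₁/E₂)².
n₂ = 442 × (202/808)² = 442 × 0.0625 = 27.62
Round up: n₂ = 28.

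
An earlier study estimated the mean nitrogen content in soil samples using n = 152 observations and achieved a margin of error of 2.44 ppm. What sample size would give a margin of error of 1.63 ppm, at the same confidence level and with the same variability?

Margin of error scales as 1/√n, so n₂ = n₁·(E₁/E₂)².
n₂ = 152 × (2.44/1.63)² = 152 × 2.241 = 340.63
Round up: n₂ = 341.

n = 341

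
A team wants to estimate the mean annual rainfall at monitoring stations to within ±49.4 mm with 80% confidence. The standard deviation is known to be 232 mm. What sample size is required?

For a mean, the margin of error is E = z·σ/√n, so n = (zσ/E)².
At 80% confidence, z = 1.282.
n = (1.282 × 232 / 49.4)² = 36.25
Round up: n = 37.

n = 37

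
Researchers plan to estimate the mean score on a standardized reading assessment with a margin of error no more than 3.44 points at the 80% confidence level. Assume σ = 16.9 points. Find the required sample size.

40

For a mean, the margin of error is E = z·σ/√n, so n = (zσ/E)².
At 80% confidence, z = 1.282.
n = (1.282 × 16.9 / 3.44)² = 39.67
Round up: n = 40.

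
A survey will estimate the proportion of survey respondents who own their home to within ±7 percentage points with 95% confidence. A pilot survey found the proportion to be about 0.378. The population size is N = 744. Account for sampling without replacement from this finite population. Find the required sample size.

148

For a proportion with margin E = 0.07 at 95% confidence, z = 1.960.
n = p̂(1−p̂)(z/E)² = 0.378 × 0.622 × (1.960/0.07)² = 184.33 — call this n₀.
Finite-population correction with N = 744: n = n₀ / (1 + (n₀−1)/N) = 184.33 / 1.246 = 147.94
Round up: n = 148.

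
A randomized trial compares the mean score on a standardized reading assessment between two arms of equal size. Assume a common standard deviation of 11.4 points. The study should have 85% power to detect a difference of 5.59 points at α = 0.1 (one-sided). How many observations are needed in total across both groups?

90 total

For two equal groups, n per group = 2·((z_α + z_β)·σ/δ)².
z_α = 1.282; z_β = 1.036 (power 85%).
n = 2 × (2.318 × 11.4 / 5.59)² = 2 × 22.35 = 44.70
Round up: n = 45 per group.
Total across both groups: 2 × 45 = 90.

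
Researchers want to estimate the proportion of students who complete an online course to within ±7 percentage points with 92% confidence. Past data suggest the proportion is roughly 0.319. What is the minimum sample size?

136

For a proportion with margin E = 0.07 at 92% confidence, z = 1.751.
n = p̂(1−p̂)(z/E)² = 0.319 × 0.681 × (1.751/0.07)² = 135.93
Round up: n = 136.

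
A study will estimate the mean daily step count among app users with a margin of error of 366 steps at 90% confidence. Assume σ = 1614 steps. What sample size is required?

For a mean, the margin of error is E = z·σ/√n, so n = (zσ/E)².
At 90% confidence, z = 1.645.
n = (1.645 × 1614 / 366)² = 52.62
Round up: n = 53.

53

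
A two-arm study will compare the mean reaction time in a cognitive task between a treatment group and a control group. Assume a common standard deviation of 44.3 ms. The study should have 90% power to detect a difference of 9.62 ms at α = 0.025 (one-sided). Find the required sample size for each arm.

446 per group

For two equal groups, n per group = 2·((z_α + z_β)·σ/δ)².
z_α = 1.960; z_β = 1.282 (power 90%).
n = 2 × (3.242 × 44.3 / 9.62)² = 2 × 222.89 = 445.78
Round up: n = 446 per group.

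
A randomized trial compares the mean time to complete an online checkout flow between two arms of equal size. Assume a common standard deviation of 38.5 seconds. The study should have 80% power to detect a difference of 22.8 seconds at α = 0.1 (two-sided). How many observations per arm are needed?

For two equal groups, n per group = 2·((z_{α/2} + z_β)·σ/δ)².
z_{α/2} = 1.645; z_β = 0.842 (power 80%).
n = 2 × (2.487 × 38.5 / 22.8)² = 2 × 17.64 = 35.28
Round up: n = 36 per group.

36 per group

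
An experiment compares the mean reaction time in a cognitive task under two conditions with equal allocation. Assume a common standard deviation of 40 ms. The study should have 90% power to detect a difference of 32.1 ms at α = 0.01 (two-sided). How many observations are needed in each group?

For two equal groups, n per group = 2·((z_{α/2} + z_β)·σ/δ)².
z_{α/2} = 2.576; z_β = 1.282 (power 90%).
n = 2 × (3.858 × 40 / 32.1)² = 2 × 23.11 = 46.22
Round up: n = 47 per group.

47 per group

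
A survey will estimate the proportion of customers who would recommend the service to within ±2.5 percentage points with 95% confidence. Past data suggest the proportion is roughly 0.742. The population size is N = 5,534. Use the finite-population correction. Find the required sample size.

For a proportion with margin E = 0.025 at 95% confidence, z = 1.960.
n = p̂(1−p̂)(z/E)² = 0.742 × 0.258 × (1.960/0.025)² = 1176.67 — call this n₀.
Finite-population correction with N = 5,534: n = n₀ / (1 + (n₀−1)/N) = 1176.67 / 1.212 = 970.85
Round up: n = 971.

971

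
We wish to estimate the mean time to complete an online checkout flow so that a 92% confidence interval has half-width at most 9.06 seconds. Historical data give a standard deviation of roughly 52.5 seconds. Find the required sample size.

103

For a mean, the margin of error is E = z·σ/√n, so n = (zσ/E)².
At 92% confidence, z = 1.751.
n = (1.751 × 52.5 / 9.06)² = 102.95
Round up: n = 103.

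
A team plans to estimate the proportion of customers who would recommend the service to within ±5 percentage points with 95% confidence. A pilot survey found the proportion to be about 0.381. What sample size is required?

For a proportion with margin E = 0.05 at 95% confidence, z = 1.960.
n = p̂(1−p̂)(z/E)² = 0.381 × 0.619 × (1.960/0.05)² = 362.40
Round up: n = 363.

363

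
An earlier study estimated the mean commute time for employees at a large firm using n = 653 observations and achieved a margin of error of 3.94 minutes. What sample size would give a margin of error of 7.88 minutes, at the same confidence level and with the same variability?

Margin of error scales as 1/√n, so n₂ = n₁·(E₁/E₂)².
n₂ = 653 × (3.94/7.88)² = 653 × 0.25 = 163.25
Round up: n₂ = 164.

164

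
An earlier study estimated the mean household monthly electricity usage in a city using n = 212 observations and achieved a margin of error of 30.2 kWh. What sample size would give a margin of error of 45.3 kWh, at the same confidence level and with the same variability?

Margin of error scales as 1/√n, so n₂ = n₁·(E₁/E₂)².
n₂ = 212 × (30.2/45.3)² = 212 × 0.4444 = 94.21
Round up: n₂ = 95.

n = 95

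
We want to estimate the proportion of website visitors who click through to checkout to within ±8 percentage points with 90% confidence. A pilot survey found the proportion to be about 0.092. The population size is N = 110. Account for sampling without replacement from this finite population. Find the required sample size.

For a proportion with margin E = 0.08 at 90% confidence, z = 1.645.
n = p̂(1−p̂)(z/E)² = 0.092 × 0.908 × (1.645/0.08)² = 35.32 — call this n₀.
Finite-population correction with N = 110: n = n₀ / (1 + (n₀−1)/N) = 35.32 / 1.312 = 26.92
Round up: n = 27.

27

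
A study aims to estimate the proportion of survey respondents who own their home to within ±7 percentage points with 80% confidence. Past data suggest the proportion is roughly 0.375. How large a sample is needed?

n = 79

For a proportion with margin E = 0.07 at 80% confidence, z = 1.282.
n = p̂(1−p̂)(z/E)² = 0.375 × 0.625 × (1.282/0.07)² = 78.61
Round up: n = 79.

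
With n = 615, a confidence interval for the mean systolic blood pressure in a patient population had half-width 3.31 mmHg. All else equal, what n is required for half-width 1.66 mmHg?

n = 2446

Margin of error scales as 1/√n, so n₂ = n₁·(E₁/E₂)².
n₂ = 615 × (3.31/1.66)² = 615 × 3.976 = 2445.24
Round up: n₂ = 2446.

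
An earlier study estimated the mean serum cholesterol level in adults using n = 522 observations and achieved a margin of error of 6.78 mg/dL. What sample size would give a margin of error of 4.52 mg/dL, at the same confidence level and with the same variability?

n = 1175

Margin of error scales as 1/√n, so n₂ = n₁·(E₁/E₂)².
n₂ = 522 × (6.78/4.52)² = 522 × 2.25 = 1174.50
Round up: n₂ = 1175.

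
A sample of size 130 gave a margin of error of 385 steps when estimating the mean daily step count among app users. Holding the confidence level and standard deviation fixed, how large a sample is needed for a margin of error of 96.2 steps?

2083

Margin of error scales as 1/√n, so n₂ = n₁·(E₁/E₂)².
n₂ = 130 × (385/96.2)² = 130 × 16.02 = 2082.60
Round up: n₂ = 2083.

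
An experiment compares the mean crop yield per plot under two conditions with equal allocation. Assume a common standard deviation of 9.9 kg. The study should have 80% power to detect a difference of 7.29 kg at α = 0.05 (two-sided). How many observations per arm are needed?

For two equal groups, n per group = 2·((z_{α/2} + z_β)·σ/δ)².
z_{α/2} = 1.960; z_β = 0.842 (power 80%).
n = 2 × (2.802 × 9.9 / 7.29)² = 2 × 14.48 = 28.96
Round up: n = 29 per group.

29 per group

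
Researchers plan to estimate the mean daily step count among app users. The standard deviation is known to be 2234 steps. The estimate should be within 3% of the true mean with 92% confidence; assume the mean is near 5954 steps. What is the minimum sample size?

480

For a mean, the margin of error is E = z·σ/√n, so n = (zσ/E)².
At 92% confidence, z = 1.751.
E = 3% of 5954 = 178.6 steps.
n = (1.751 × 2234 / 178.6)² = 479.60
Round up: n = 480.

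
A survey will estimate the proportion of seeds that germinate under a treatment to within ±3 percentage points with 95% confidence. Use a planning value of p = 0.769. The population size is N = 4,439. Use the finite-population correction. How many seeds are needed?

For a proportion with margin E = 0.03 at 95% confidence, z = 1.960.
n = p̂(1−p̂)(z/E)² = 0.769 × 0.231 × (1.960/0.03)² = 758.24 — call this n₀.
Finite-population correction with N = 4,439: n = n₀ / (1 + (n₀−1)/N) = 758.24 / 1.171 = 647.51
Round up: n = 648.

648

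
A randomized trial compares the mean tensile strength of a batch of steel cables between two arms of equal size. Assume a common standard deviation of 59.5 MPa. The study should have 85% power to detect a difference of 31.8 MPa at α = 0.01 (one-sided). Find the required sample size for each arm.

80 per group

For two equal groups, n per group = 2·((z_α + z_β)·σ/δ)².
z_α = 2.326; z_β = 1.036 (power 85%).
n = 2 × (3.362 × 59.5 / 31.8)² = 2 × 39.57 = 79.14
Round up: n = 80 per group.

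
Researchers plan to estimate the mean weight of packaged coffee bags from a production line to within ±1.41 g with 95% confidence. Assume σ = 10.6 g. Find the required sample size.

For a mean, the margin of error is E = z·σ/√n, so n = (zσ/E)².
At 95% confidence, z = 1.960.
n = (1.960 × 10.6 / 1.41)² = 217.11
Round up: n = 218.

n = 218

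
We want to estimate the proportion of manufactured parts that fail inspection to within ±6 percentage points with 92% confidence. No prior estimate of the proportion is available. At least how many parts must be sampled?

213

For a proportion with margin E = 0.06 at 92% confidence, z = 1.751.
With no prior estimate, use p = 0.5, which maximizes p(1−p) at 0.25.
n = 0.25 × (z/E)² = 0.25 × (1.751/0.06)² = 212.92
Round up: n = 213.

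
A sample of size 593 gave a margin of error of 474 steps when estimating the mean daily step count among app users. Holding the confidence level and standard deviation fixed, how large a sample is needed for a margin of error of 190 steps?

Margin of error scales as 1/√n, so n₂ = n₁·(E₁/E₂)².
n₂ = 593 × (474/190)² = 593 × 6.224 = 3690.83
Round up: n₂ = 3691.

n = 3691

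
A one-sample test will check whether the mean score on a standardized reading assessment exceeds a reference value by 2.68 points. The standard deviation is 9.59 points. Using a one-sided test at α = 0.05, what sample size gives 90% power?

n = 110

For a one-sample z-test, n = ((z_α + z_β)·σ/δ)².
z_α = 1.645 (one-sided α = 0.05); z_β = 1.282 (power 90% → β = 0.1).
n = (2.927 × 9.59 / 2.68)² = 109.70
Round up: n = 110.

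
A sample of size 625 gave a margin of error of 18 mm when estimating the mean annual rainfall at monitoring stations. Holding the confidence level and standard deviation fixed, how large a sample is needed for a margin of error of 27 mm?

278

Margin of error scales as 1/√n, so n₂ = n₁·(E₁/E₂)².
n₂ = 625 × (18/27)² = 625 × 0.4444 = 277.75
Round up: n₂ = 278.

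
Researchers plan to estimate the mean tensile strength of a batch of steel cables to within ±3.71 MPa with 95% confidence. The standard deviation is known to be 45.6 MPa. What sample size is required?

581

For a mean, the margin of error is E = z·σ/√n, so n = (zσ/E)².
At 95% confidence, z = 1.960.
n = (1.960 × 45.6 / 3.71)² = 580.36
Round up: n = 581.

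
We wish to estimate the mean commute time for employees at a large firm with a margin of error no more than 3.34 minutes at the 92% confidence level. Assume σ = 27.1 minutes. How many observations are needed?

For a mean, the margin of error is E = z·σ/√n, so n = (zσ/E)².
At 92% confidence, z = 1.751.
n = (1.751 × 27.1 / 3.34)² = 201.84
Round up: n = 202.

202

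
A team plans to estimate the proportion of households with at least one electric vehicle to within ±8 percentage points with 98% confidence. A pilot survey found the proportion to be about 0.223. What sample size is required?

147

For a proportion with margin E = 0.08 at 98% confidence, z = 2.326.
n = p̂(1−p̂)(z/E)² = 0.223 × 0.777 × (2.326/0.08)² = 146.48
Round up: n = 147.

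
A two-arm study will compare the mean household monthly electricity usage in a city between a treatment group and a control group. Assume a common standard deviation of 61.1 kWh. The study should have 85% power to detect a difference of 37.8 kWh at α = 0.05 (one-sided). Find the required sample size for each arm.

For two equal groups, n per group = 2·((z_α + z_β)·σ/δ)².
z_α = 1.645; z_β = 1.036 (power 85%).
n = 2 × (2.681 × 61.1 / 37.8)² = 2 × 18.78 = 37.56
Round up: n = 38 per group.

38 per group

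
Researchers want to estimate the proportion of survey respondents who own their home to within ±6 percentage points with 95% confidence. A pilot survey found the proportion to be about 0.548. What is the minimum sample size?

265

For a proportion with margin E = 0.06 at 95% confidence, z = 1.960.
n = p̂(1−p̂)(z/E)² = 0.548 × 0.452 × (1.960/0.06)² = 264.32
Round up: n = 265.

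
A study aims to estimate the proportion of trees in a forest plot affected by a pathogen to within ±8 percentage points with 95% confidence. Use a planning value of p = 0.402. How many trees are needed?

n = 145

For a proportion with margin E = 0.08 at 95% confidence, z = 1.960.
n = p̂(1−p̂)(z/E)² = 0.402 × 0.598 × (1.960/0.08)² = 144.30
Round up: n = 145.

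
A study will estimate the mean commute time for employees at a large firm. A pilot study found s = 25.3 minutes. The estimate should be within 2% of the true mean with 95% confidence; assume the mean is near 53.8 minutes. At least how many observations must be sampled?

For a mean, the margin of error is E = z·σ/√n, so n = (zσ/E)².
At 95% confidence, z = 1.960.
E = 2% of 53.8 = 1.076 minutes.
n = (1.960 × 25.3 / 1.076)² = 2123.87
Round up: n = 2124.

2124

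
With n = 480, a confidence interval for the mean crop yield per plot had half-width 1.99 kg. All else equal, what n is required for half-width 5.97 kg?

Margin of error scales as 1/√n, so n₂ = n₁·(E₁/E₂)².
n₂ = 480 × (1.99/5.97)² = 480 × 0.1111 = 53.33
Round up: n₂ = 54.

n = 54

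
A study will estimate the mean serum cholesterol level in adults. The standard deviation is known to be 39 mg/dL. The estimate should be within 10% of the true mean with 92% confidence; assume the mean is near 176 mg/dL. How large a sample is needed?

16

For a mean, the margin of error is E = z·σ/√n, so n = (zσ/E)².
At 92% confidence, z = 1.751.
E = 10% of 176 = 17.6 mg/dL.
n = (1.751 × 39 / 17.6)² = 15.05
Round up: n = 16.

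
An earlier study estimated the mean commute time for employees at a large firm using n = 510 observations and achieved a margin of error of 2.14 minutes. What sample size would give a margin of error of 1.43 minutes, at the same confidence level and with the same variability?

n = 1143

Margin of error scales as 1/√n, so n₂ = n₁·(E₁/E₂)².
n₂ = 510 × (2.14/1.43)² = 510 × 2.24 = 1142.40
Round up: n₂ = 1143.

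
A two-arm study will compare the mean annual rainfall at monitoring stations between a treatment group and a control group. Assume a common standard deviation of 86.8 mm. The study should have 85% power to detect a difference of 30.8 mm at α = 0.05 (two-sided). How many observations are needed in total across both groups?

286 total

For two equal groups, n per group = 2·((z_{α/2} + z_β)·σ/δ)².
z_{α/2} = 1.960; z_β = 1.036 (power 85%).
n = 2 × (2.996 × 86.8 / 30.8)² = 2 × 71.29 = 142.58
Round up: n = 143 per group.
Total across both groups: 2 × 143 = 286.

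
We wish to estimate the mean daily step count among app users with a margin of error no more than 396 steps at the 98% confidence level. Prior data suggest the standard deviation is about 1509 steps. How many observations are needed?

n = 79

For a mean, the margin of error is E = z·σ/√n, so n = (zσ/E)².
At 98% confidence, z = 2.326.
n = (2.326 × 1509 / 396)² = 78.56
Round up: n = 79.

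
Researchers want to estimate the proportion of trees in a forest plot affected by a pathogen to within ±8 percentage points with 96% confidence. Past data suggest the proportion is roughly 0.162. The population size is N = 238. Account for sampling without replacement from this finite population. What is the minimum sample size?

66

For a proportion with margin E = 0.08 at 96% confidence, z = 2.054.
n = p̂(1−p̂)(z/E)² = 0.162 × 0.838 × (2.054/0.08)² = 89.49 — call this n₀.
Finite-population correction with N = 238: n = n₀ / (1 + (n₀−1)/N) = 89.49 / 1.372 = 65.23
Round up: n = 66.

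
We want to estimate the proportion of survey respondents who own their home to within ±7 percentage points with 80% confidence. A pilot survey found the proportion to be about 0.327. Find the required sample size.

n = 74

For a proportion with margin E = 0.07 at 80% confidence, z = 1.282.
n = p̂(1−p̂)(z/E)² = 0.327 × 0.673 × (1.282/0.07)² = 73.81
Round up: n = 74.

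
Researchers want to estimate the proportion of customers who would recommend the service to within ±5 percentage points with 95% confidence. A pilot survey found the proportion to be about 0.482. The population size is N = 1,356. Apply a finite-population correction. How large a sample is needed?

For a proportion with margin E = 0.05 at 95% confidence, z = 1.960.
n = p̂(1−p̂)(z/E)² = 0.482 × 0.518 × (1.960/0.05)² = 383.66 — call this n₀.
Finite-population correction with N = 1,356: n = n₀ / (1 + (n₀−1)/N) = 383.66 / 1.282 = 299.27
Round up: n = 300.

300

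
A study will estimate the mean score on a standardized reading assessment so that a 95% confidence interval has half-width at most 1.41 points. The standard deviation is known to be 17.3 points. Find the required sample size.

For a mean, the margin of error is E = z·σ/√n, so n = (zσ/E)².
At 95% confidence, z = 1.960.
n = (1.960 × 17.3 / 1.41)² = 578.32
Round up: n = 579.

579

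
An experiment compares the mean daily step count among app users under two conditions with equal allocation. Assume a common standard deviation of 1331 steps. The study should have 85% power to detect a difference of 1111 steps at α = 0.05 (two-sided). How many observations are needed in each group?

For two equal groups, n per group = 2·((z_{α/2} + z_β)·σ/δ)².
z_{α/2} = 1.960; z_β = 1.036 (power 85%).
n = 2 × (2.996 × 1331 / 1111)² = 2 × 12.88 = 25.76
Round up: n = 26 per group.

26 per group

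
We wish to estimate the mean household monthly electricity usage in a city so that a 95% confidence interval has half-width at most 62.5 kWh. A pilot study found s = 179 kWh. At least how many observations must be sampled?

32

For a mean, the margin of error is E = z·σ/√n, so n = (zσ/E)².
At 95% confidence, z = 1.960.
n = (1.960 × 179 / 62.5)² = 31.51
Round up: n = 32.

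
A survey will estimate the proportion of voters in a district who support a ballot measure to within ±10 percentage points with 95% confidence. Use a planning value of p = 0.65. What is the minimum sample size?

n = 88

For a proportion with margin E = 0.1 at 95% confidence, z = 1.960.
n = p̂(1−p̂)(z/E)² = 0.65 × 0.35 × (1.960/0.1)² = 87.40
Round up: n = 88.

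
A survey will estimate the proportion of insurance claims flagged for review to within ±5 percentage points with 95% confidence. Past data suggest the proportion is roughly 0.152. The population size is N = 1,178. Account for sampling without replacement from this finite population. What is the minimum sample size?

For a proportion with margin E = 0.05 at 95% confidence, z = 1.960.
n = p̂(1−p̂)(z/E)² = 0.152 × 0.848 × (1.960/0.05)² = 198.07 — call this n₀.
Finite-population correction with N = 1,178: n = n₀ / (1 + (n₀−1)/N) = 198.07 / 1.167 = 169.73
Round up: n = 170.

170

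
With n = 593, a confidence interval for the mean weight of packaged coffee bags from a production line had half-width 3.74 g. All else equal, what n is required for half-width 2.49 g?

Margin of error scales as 1/√n, so n₂ = n₁·(E₁/E₂)².
n₂ = 593 × (3.74/2.49)² = 593 × 2.256 = 1337.81
Round up: n₂ = 1338.

n = 1338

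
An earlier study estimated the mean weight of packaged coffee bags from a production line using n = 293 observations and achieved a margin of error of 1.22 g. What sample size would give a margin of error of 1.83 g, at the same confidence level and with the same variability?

n = 131

Margin of error scales as 1/√n, so n₂ = n₁·(E₁/E₂)².
n₂ = 293 × (1.22/1.83)² = 293 × 0.4444 = 130.21
Round up: n₂ = 131.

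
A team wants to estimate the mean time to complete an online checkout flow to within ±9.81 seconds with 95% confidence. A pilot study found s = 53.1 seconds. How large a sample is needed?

For a mean, the margin of error is E = z·σ/√n, so n = (zσ/E)².
At 95% confidence, z = 1.960.
n = (1.960 × 53.1 / 9.81)² = 112.55
Round up: n = 113.

113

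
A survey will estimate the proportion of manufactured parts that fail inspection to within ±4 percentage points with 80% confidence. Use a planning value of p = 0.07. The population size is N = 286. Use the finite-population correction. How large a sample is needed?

For a proportion with margin E = 0.04 at 80% confidence, z = 1.282.
n = p̂(1−p̂)(z/E)² = 0.07 × 0.93 × (1.282/0.04)² = 66.87 — call this n₀.
Finite-population correction with N = 286: n = n₀ / (1 + (n₀−1)/N) = 66.87 / 1.23 = 54.37
Round up: n = 55.

55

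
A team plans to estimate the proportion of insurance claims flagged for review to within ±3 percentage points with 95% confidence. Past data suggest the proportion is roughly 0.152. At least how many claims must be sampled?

551

For a proportion with margin E = 0.03 at 95% confidence, z = 1.960.
n = p̂(1−p̂)(z/E)² = 0.152 × 0.848 × (1.960/0.03)² = 550.19
Round up: n = 551.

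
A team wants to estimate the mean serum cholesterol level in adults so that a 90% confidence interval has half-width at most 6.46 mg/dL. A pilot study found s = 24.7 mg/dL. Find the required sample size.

For a mean, the margin of error is E = z·σ/√n, so n = (zσ/E)².
At 90% confidence, z = 1.645.
n = (1.645 × 24.7 / 6.46)² = 39.56
Round up: n = 40.

40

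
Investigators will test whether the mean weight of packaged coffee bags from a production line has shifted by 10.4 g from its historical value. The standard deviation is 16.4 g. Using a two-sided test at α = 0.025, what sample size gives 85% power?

27

For a one-sample z-test, n = ((z_{α/2} + z_β)·σ/δ)².
z_{α/2} = 2.241 (two-sided α = 0.025); z_β = 1.036 (power 85% → β = 0.15).
n = (3.277 × 16.4 / 10.4)² = 26.70
Round up: n = 27.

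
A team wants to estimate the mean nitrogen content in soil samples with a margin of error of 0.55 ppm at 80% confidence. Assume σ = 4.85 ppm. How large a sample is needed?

For a mean, the margin of error is E = z·σ/√n, so n = (zσ/E)².
At 80% confidence, z = 1.282.
n = (1.282 × 4.85 / 0.55)² = 127.80
Round up: n = 128.

n = 128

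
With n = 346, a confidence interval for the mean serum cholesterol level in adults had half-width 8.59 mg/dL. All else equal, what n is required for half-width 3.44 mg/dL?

2158

Margin of error scales as 1/√n, so n₂ = n₁·(E₁/E₂)².
n₂ = 346 × (8.59/3.44)² = 346 × 6.235 = 2157.31
Round up: n₂ = 2158.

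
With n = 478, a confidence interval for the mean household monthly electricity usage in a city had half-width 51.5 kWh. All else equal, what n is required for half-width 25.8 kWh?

Margin of error scales as 1/√n, so n₂ = n₁·(E₁/E₂)².
n₂ = 478 × (51.5/25.8)² = 478 × 3.985 = 1904.83
Round up: n₂ = 1905.

n = 1905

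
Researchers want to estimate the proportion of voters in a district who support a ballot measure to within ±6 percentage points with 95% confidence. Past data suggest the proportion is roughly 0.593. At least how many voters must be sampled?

258

For a proportion with margin E = 0.06 at 95% confidence, z = 1.960.
n = p̂(1−p̂)(z/E)² = 0.593 × 0.407 × (1.960/0.06)² = 257.55
Round up: n = 258.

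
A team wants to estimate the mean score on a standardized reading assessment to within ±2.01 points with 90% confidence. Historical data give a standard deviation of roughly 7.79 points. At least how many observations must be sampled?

41

For a mean, the margin of error is E = z·σ/√n, so n = (zσ/E)².
At 90% confidence, z = 1.645.
n = (1.645 × 7.79 / 2.01)² = 40.65
Round up: n = 41.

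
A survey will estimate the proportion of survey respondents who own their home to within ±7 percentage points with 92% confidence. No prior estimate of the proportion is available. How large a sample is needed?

157

For a proportion with margin E = 0.07 at 92% confidence, z = 1.751.
With no prior estimate, use p = 0.5, which maximizes p(1−p) at 0.25.
n = 0.25 × (z/E)² = 0.25 × (1.751/0.07)² = 156.43
Round up: n = 157.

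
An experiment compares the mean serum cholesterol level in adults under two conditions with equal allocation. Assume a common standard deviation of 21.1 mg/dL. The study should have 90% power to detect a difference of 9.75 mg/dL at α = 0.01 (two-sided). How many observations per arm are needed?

For two equal groups, n per group = 2·((z_{α/2} + z_β)·σ/δ)².
z_{α/2} = 2.576; z_β = 1.282 (power 90%).
n = 2 × (3.858 × 21.1 / 9.75)² = 2 × 69.71 = 139.42
Round up: n = 140 per group.

140 per group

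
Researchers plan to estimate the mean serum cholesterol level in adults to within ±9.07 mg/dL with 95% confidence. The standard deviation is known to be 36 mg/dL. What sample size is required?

n = 61

For a mean, the margin of error is E = z·σ/√n, so n = (zσ/E)².
At 95% confidence, z = 1.960.
n = (1.960 × 36 / 9.07)² = 60.52
Round up: n = 61.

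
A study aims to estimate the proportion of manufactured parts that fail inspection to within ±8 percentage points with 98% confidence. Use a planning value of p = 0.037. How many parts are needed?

For a proportion with margin E = 0.08 at 98% confidence, z = 2.326.
n = p̂(1−p̂)(z/E)² = 0.037 × 0.963 × (2.326/0.08)² = 30.12
Round up: n = 31.

31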